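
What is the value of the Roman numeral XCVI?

XCVI: XC=90, V=5, I=1
90 + 5 + 1 = 96

96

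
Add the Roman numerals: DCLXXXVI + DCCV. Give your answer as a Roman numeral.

DCLXXXVI = 686
DCCV = 705
686 + 705 = 1391

MCCCXCI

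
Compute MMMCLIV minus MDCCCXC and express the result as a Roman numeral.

MMMCLIV = 3154
MDCCCXC = 1890
3154 - 1890 = 1264

MCCLXIV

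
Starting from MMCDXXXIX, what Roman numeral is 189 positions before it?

MMCDXXXIX = 2439
2439 - 189 = 2250

MMCCL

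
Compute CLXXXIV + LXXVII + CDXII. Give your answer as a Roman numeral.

CLXXXIV = 184, LXXVII = 77, CDXII = 412
184 + 77 = 261
261 + 412 = 673

DCLXXIII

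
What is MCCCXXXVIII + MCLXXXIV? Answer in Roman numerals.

MCCCXXXVIII = 1338
MCLXXXIV = 1184
1338 + 1184 = 2522

MMDXXII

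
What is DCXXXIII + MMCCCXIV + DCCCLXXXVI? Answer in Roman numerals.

DCXXXIII = 633, MMCCCXIV = 2314, DCCCLXXXVI = 886
633 + 2314 = 2947
2947 + 886 = 3833

MMMDCCCXXXIII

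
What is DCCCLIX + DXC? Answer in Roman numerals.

DCCCLIX = 859
DXC = 590
859 + 590 = 1449

MCDXLIX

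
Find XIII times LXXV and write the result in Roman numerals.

XIII = 13
LXXV = 75
13 × 75 = 975

CMLXXV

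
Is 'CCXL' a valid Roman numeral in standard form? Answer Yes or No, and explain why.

'CCXL': Check the rules: uses only the symbols I, V, X, L, C, D, M; no symbol is repeated more than three times in a row; V, L and D each appear at most once; the only place a smaller symbol precedes a larger one is the allowed subtractive pair XL, the symbol right after such a pair (if any) is smaller than the pair's first symbol, and otherwise the values never increase from left to right. Value: C (100) + C (100) + XL (40) = 240. So it is a valid standard Roman numeral.

Yes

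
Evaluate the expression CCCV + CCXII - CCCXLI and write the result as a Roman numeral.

CCCV = 305, CCXII = 212, CCCXLI = 341
305 + 212 = 517
517 - 341 = 176

CLXXVI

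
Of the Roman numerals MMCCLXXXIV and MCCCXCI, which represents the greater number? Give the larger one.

MMCCLXXXIV = 2284
MCCCXCI = 1391
2284 is larger

MMCCLXXXIV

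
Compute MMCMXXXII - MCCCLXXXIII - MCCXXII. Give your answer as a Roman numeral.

MMCMXXXII = 2932, MCCCLXXXIII = 1383, MCCXXII = 1222
2932 - 1383 = 1549
1549 - 1222 = 327

CCCXXVII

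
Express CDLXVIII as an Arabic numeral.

CDLXVIII: CD=400, L=50, X=10, V=5, I=1, I=1, I=1
400 + 50 + 10 + 5 + 1 + 1 + 1 = 468

468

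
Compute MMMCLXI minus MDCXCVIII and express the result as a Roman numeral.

MMMCLXI = 3161
MDCXCVIII = 1698
3161 - 1698 = 1463

MCDLXIII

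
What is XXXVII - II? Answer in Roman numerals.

XXXVII = 37
II = 2
37 - 2 = 35

XXXV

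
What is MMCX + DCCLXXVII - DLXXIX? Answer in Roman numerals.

MMCX = 2110, DCCLXXVII = 777, DLXXIX = 579
2110 + 777 = 2887
2887 - 579 = 2308

MMCCCVIII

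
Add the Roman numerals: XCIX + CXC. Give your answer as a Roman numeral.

XCIX = 99
CXC = 190
99 + 190 = 289

CCLXXXIX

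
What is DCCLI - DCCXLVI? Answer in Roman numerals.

DCCLI = 751
DCCXLVI = 746
751 - 746 = 5

V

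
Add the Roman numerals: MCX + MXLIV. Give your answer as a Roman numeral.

MCX = 1110
MXLIV = 1044
1110 + 1044 = 2154

MMCLIV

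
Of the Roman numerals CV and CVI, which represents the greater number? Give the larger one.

CV = 105
CVI = 106
106 is larger

CVI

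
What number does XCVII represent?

XCVII: XC=90, V=5, I=1, I=1
90 + 5 + 1 + 1 = 97

97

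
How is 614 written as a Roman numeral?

Convert 614 to Roman numerals:
  614 contains 1×500 (D)
  114 contains 1×100 (C)
  14 contains 1×10 (X)
  4 contains 1×4 (IV)

DCXIV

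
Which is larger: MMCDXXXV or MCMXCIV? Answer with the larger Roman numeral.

MMCDXXXV = 2435
MCMXCIV = 1994
2435 is larger

MMCDXXXV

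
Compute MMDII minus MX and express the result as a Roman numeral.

MMDII = 2502
MX = 1010
2502 - 1010 = 1492

MCDXCII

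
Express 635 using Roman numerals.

Convert 635 to Roman numerals:
  635 contains 1×500 (D)
  135 contains 1×100 (C)
  35 contains 3×10 (XXX)
  5 contains 1×5 (V)

DCXXXV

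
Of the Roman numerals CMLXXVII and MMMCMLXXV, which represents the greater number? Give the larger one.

CMLXXVII = 977
MMMCMLXXV = 3975
3975 is larger

MMMCMLXXV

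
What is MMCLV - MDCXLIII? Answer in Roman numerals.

MMCLV = 2155
MDCXLIII = 1643
2155 - 1643 = 512

DXII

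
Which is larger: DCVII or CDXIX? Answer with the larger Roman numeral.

DCVII = 607
CDXIX = 419
607 is larger

DCVII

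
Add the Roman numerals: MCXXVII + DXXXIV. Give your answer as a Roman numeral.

MCXXVII = 1127
DXXXIV = 534
1127 + 534 = 1661

MDCLXI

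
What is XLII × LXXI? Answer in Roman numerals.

XLII = 42
LXXI = 71
42 × 71 = 2982

MMCMLXXXII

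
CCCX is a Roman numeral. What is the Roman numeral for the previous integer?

CCCX = 310; previous is 309

CCCIX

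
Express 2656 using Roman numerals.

Convert 2656 to Roman numerals:
  2656 contains 2×1000 (MM)
  656 contains 1×500 (D)
  156 contains 1×100 (C)
  56 contains 1×50 (L)
  6 contains 1×5 (V)
  1 contains 1×1 (I)

MMDCLVI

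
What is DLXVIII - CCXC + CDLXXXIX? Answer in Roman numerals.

DLXVIII = 568, CCXC = 290, CDLXXXIX = 489
568 - 290 = 278
278 + 489 = 767

DCCLXVII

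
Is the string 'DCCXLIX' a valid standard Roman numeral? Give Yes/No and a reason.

'DCCXLIX': Check the rules: uses only the symbols I, V, X, L, C, D, M; no symbol is repeated more than three times in a row; V, L and D each appear at most once; the only places a smaller symbol precedes a larger one are the allowed subtractive pairs XL, IX, the symbol right after such a pair (if any) is smaller than the pair's first symbol, and otherwise the values never increase from left to right. Value: D (500) + C (100) + C (100) + XL (40) + IX (9) = 749. So it is a valid standard Roman numeral.

Yes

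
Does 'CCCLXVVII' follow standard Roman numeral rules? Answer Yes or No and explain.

'CCCLXVVII': V should not appear more than once

No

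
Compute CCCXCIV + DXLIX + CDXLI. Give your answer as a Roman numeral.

CCCXCIV = 394, DXLIX = 549, CDXLI = 441
394 + 549 = 943
943 + 441 = 1384

MCCCLXXXIV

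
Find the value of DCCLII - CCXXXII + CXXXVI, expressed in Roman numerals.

DCCLII = 752, CCXXXII = 232, CXXXVI = 136
752 - 232 = 520
520 + 136 = 656

DCLVI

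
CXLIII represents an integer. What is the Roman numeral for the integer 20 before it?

CXLIII = 143
143 - 20 = 123

CXXIII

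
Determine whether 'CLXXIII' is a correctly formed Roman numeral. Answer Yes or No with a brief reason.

'CLXXIII': Check the rules: uses only the symbols I, V, X, L, C, D, M; no symbol is repeated more than three times in a row; V, L and D each appear at most once; no smaller symbol precedes a larger one (values never increase from left to right). Value: C (100) + L (50) + X (10) + X (10) + I (1) + I (1) + I (1) = 173. So it is a valid standard Roman numeral.

Yes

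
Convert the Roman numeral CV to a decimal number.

CV: C=100, V=5
100 + 5 = 105

105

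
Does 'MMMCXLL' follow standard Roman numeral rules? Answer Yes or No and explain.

'MMMCXLL': L should not appear more than once

No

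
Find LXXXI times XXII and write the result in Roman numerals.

LXXXI = 81
XXII = 22
81 × 22 = 1782

MDCCLXXXII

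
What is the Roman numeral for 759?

Convert 759 to Roman numerals:
  759 contains 1×500 (D)
  259 contains 2×100 (CC)
  59 contains 1×50 (L)
  9 contains 1×9 (IX)

DCCLIX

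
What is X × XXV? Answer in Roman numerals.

X = 10
XXV = 25
10 × 25 = 250

CCL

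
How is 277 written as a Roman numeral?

Convert 277 to Roman numerals:
  277 contains 2×100 (CC)
  77 contains 1×50 (L)
  27 contains 2×10 (XX)
  7 contains 1×5 (V)
  2 contains 2×1 (II)

CCLXXVII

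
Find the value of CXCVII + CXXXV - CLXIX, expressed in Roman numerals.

CXCVII = 197, CXXXV = 135, CLXIX = 169
197 + 135 = 332
332 - 169 = 163

CLXIII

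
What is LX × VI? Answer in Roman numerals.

LX = 60
VI = 6
60 × 6 = 360

CCCLX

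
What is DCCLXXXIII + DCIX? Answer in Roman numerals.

DCCLXXXIII = 783
DCIX = 609
783 + 609 = 1392

MCCCXCII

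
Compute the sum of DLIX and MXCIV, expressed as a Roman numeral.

DLIX = 559
MXCIV = 1094
559 + 1094 = 1653

MDCLIII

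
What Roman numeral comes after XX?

XX = 20, so the next integer is 20 + 1 = 21

XXI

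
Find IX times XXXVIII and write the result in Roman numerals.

IX = 9
XXXVIII = 38
9 × 38 = 342

CCCXLII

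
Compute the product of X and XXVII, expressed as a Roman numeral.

X = 10
XXVII = 27
10 × 27 = 270

CCLXX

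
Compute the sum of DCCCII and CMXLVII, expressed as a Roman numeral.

DCCCII = 802
CMXLVII = 947
802 + 947 = 1749

MDCCXLIX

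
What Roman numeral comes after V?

V = 5; next is 6

VI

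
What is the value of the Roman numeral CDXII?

CDXII: CD=400, X=10, I=1, I=1
400 + 10 + 1 + 1 = 412

412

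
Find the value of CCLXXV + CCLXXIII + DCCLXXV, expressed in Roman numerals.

CCLXXV = 275, CCLXXIII = 273, DCCLXXV = 775
275 + 273 = 548
548 + 775 = 1323

MCCCXXIII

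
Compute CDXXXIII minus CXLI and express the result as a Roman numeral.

CDXXXIII = 433
CXLI = 141
433 - 141 = 292

CCXCII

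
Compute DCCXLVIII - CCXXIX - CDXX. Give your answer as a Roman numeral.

DCCXLVIII = 748, CCXXIX = 229, CDXX = 420
748 - 229 = 519
519 - 420 = 99

XCIX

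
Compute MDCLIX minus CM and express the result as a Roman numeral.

MDCLIX = 1659
CM = 900
1659 - 900 = 759

DCCLIX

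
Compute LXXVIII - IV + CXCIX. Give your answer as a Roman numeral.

LXXVIII = 78, IV = 4, CXCIX = 199
78 - 4 = 74
74 + 199 = 273

CCLXXIII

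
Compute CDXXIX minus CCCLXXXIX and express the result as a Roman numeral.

CDXXIX = 429
CCCLXXXIX = 389
429 - 389 = 40

XL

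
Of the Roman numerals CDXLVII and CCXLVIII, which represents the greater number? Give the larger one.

CDXLVII = 447
CCXLVIII = 248
447 is larger

CDXLVII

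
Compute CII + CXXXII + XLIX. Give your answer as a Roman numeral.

CII = 102, CXXXII = 132, XLIX = 49
102 + 132 = 234
234 + 49 = 283

CCLXXXIII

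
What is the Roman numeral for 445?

Convert 445 to Roman numerals:
  445 contains 1×400 (CD)
  45 contains 1×40 (XL)
  5 contains 1×5 (V)

CDXLV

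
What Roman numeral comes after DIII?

DIII = 503, so the next integer is 503 + 1 = 504

DIV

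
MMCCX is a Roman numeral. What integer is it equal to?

MMCCX: M=1000, M=1000, C=100, C=100, X=10
1000 + 1000 + 100 + 100 + 10 = 2210

2210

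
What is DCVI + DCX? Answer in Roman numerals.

DCVI = 606
DCX = 610
606 + 610 = 1216

MCCXVI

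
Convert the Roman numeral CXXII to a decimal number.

CXXII: C=100, X=10, X=10, I=1, I=1
100 + 10 + 10 + 1 + 1 = 122

122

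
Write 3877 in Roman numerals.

Convert 3877 to Roman numerals:
  3877 contains 3×1000 (MMM)
  877 contains 1×500 (D)
  377 contains 3×100 (CCC)
  77 contains 1×50 (L)
  27 contains 2×10 (XX)
  7 contains 1×5 (V)
  2 contains 2×1 (II)

MMMDCCCLXXVII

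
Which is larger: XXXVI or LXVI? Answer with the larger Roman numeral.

XXXVI = 36
LXVI = 66
66 is larger

LXVI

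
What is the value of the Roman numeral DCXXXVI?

DCXXXVI: D=500, C=100, X=10, X=10, X=10, V=5, I=1
500 + 100 + 10 + 10 + 10 + 5 + 1 = 636

636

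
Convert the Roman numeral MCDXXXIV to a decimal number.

MCDXXXIV: M=1000, CD=400, X=10, X=10, X=10, IV=4
1000 + 400 + 10 + 10 + 10 + 4 = 1434

1434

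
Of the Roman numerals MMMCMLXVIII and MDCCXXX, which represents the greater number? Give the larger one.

MMMCMLXVIII = 3968
MDCCXXX = 1730
3968 is larger

MMMCMLXVIII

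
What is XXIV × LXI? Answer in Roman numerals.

XXIV = 24
LXI = 61
24 × 61 = 1464

MCDLXIV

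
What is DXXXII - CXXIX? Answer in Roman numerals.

DXXXII = 532
CXXIX = 129
532 - 129 = 403

CDIII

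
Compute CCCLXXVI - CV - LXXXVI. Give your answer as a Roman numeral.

CCCLXXVI = 376, CV = 105, LXXXVI = 86
376 - 105 = 271
271 - 86 = 185

CLXXXV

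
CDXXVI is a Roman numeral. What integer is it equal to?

CDXXVI: CD=400, X=10, X=10, V=5, I=1
400 + 10 + 10 + 5 + 1 = 426

426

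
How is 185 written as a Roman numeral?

Convert 185 to Roman numerals:
  185 contains 1×100 (C)
  85 contains 1×50 (L)
  35 contains 3×10 (XXX)
  5 contains 1×5 (V)

CLXXXV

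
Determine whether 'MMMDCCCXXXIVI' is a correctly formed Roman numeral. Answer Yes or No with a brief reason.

'MMMDCCCXXXIVI': I cannot come right after the subtractive pair IV: once I is subtracted in IV, the next symbol must be smaller than I

No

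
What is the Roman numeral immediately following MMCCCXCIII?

MMCCCXCIII = 2393, so the next integer is 2393 + 1 = 2394

MMCCCXCIV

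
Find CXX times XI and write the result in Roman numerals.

CXX = 120
XI = 11
120 × 11 = 1320

MCCCXX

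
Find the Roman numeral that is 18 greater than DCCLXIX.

DCCLXIX = 769
769 + 18 = 787

DCCLXXXVII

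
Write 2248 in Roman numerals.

Convert 2248 to Roman numerals:
  2248 contains 2×1000 (MM)
  248 contains 2×100 (CC)
  48 contains 1×40 (XL)
  8 contains 1×5 (V)
  3 contains 3×1 (III)

MMCCXLVIII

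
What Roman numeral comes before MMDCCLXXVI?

MMDCCLXXVI = 2776, so the previous integer is 2776 - 1 = 2775

MMDCCLXXV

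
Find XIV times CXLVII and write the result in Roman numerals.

XIV = 14
CXLVII = 147
14 × 147 = 2058

MMLVIII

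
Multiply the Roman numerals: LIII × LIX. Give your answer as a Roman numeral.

LIII = 53
LIX = 59
53 × 59 = 3127

MMMCXXVII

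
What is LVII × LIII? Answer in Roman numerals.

LVII = 57
LIII = 53
57 × 53 = 3021

MMMXXI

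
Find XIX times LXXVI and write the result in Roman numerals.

XIX = 19
LXXVI = 76
19 × 76 = 1444

MCDXLIV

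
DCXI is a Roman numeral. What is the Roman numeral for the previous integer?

DCXI = 611; previous is 610

DCX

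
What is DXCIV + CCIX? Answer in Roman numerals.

DXCIV = 594
CCIX = 209
594 + 209 = 803

DCCCIII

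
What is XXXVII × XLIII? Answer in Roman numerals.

XXXVII = 37
XLIII = 43
37 × 43 = 1591

MDXCI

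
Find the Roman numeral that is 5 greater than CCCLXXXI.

CCCLXXXI = 381
381 + 5 = 386

CCCLXXXVI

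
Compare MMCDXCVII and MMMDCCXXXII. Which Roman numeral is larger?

MMCDXCVII = 2497
MMMDCCXXXII = 3732
3732 is larger

MMMDCCXXXII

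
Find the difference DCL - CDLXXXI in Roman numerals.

DCL = 650
CDLXXXI = 481
650 - 481 = 169

CLXIX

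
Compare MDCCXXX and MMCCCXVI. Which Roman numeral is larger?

MDCCXXX = 1730
MMCCCXVI = 2316
2316 is larger

MMCCCXVI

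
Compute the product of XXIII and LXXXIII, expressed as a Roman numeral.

XXIII = 23
LXXXIII = 83
23 × 83 = 1909

MCMIX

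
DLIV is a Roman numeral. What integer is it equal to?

DLIV: D=500, L=50, IV=4
500 + 50 + 4 = 554

554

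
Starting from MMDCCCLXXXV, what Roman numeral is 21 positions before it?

MMDCCCLXXXV = 2885
2885 - 21 = 2864

MMDCCCLXIV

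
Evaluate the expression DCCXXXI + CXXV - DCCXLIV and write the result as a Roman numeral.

DCCXXXI = 731, CXXV = 125, DCCXLIV = 744
731 + 125 = 856
856 - 744 = 112

CXII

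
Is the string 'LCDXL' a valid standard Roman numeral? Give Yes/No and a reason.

'LCDXL': L should not appear more than once

No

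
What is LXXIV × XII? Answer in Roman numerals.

LXXIV = 74
XII = 12
74 × 12 = 888

DCCCLXXXVIII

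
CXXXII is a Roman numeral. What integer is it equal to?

CXXXII: C=100, X=10, X=10, X=10, I=1, I=1
100 + 10 + 10 + 10 + 1 + 1 = 132

132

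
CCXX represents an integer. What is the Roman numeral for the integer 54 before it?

CCXX = 220
220 - 54 = 166

CLXVI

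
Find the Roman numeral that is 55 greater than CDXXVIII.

CDXXVIII = 428
428 + 55 = 483

CDLXXXIII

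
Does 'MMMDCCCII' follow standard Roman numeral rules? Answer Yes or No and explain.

'MMMDCCCII': Check the rules: uses only the symbols I, V, X, L, C, D, M; no symbol is repeated more than three times in a row; V, L and D each appear at most once; no smaller symbol precedes a larger one (values never increase from left to right). Value: M (1000) + M (1000) + M (1000) + D (500) + C (100) + C (100) + C (100) + I (1) + I (1) = 3802. So it is a valid standard Roman numeral.

Yes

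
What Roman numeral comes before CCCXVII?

CCCXVII = 317, so the previous integer is 317 - 1 = 316

CCCXVI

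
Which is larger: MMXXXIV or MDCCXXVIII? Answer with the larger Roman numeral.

MMXXXIV = 2034
MDCCXXVIII = 1728
2034 is larger

MMXXXIV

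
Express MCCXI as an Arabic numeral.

MCCXI: M=1000, C=100, C=100, X=10, I=1
1000 + 100 + 100 + 10 + 1 = 1211

1211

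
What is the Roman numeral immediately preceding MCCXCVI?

MCCXCVI = 1296, so the previous integer is 1296 - 1 = 1295

MCCXCV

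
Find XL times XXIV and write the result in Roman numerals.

XL = 40
XXIV = 24
40 × 24 = 960

CMLX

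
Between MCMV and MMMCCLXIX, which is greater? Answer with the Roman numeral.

MCMV = 1905
MMMCCLXIX = 3269
3269 is larger

MMMCCLXIX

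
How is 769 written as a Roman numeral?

Convert 769 to Roman numerals:
  769 contains 1×500 (D)
  269 contains 2×100 (CC)
  69 contains 1×50 (L)
  19 contains 1×10 (X)
  9 contains 1×9 (IX)

DCCLXIX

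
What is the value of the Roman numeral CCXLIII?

CCXLIII: C=100, C=100, XL=40, I=1, I=1, I=1
100 + 100 + 40 + 1 + 1 + 1 = 243

243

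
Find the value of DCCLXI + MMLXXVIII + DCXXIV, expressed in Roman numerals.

DCCLXI = 761, MMLXXVIII = 2078, DCXXIV = 624
761 + 2078 = 2839
2839 + 624 = 3463

MMMCDLXIII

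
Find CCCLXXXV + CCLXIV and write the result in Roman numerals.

CCCLXXXV = 385
CCLXIV = 264
385 + 264 = 649

DCXLIX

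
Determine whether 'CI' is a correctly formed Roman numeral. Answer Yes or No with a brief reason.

'CI': Check the rules: uses only the symbols I, V, X, L, C, D, M; no symbol is repeated more than three times in a row; V, L and D each appear at most once; no smaller symbol precedes a larger one (values never increase from left to right). Value: C (100) + I (1) = 101. So it is a valid standard Roman numeral.

Yes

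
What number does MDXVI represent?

MDXVI: M=1000, D=500, X=10, V=5, I=1
1000 + 500 + 10 + 5 + 1 = 1516

1516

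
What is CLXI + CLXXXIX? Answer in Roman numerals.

CLXI = 161
CLXXXIX = 189
161 + 189 = 350

CCCL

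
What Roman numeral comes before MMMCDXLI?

MMMCDXLI = 3441; previous is 3440

MMMCDXL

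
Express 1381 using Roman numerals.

Convert 1381 to Roman numerals:
  1381 contains 1×1000 (M)
  381 contains 3×100 (CCC)
  81 contains 1×50 (L)
  31 contains 3×10 (XXX)
  1 contains 1×1 (I)

MCCCLXXXI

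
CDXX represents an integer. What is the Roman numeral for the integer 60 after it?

CDXX = 420
420 + 60 = 480

CDLXXX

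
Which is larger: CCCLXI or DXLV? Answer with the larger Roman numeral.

CCCLXI = 361
DXLV = 545
545 is larger

DXLV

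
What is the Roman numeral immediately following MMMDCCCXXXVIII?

MMMDCCCXXXVIII = 3838, so the next integer is 3838 + 1 = 3839

MMMDCCCXXXIX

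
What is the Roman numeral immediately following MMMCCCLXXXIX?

MMMCCCLXXXIX = 3389; next is 3390

MMMCCCXC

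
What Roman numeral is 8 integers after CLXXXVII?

CLXXXVII = 187
187 + 8 = 195

CXCV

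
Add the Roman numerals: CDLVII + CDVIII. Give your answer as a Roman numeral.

CDLVII = 457
CDVIII = 408
457 + 408 = 865

DCCCLXV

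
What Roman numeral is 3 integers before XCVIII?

XCVIII = 98
98 - 3 = 95

XCV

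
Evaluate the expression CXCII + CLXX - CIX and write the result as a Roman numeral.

CXCII = 192, CLXX = 170, CIX = 109
192 + 170 = 362
362 - 109 = 253

CCLIII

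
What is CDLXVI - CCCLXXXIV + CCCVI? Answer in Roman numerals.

CDLXVI = 466, CCCLXXXIV = 384, CCCVI = 306
466 - 384 = 82
82 + 306 = 388

CCCLXXXVIII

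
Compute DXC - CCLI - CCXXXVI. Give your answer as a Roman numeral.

DXC = 590, CCLI = 251, CCXXXVI = 236
590 - 251 = 339
339 - 236 = 103

CIII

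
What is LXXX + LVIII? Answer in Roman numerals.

LXXX = 80
LVIII = 58
80 + 58 = 138

CXXXVIII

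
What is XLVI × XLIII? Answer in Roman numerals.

XLVI = 46
XLIII = 43
46 × 43 = 1978

MCMLXXVIII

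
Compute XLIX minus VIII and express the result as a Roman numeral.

XLIX = 49
VIII = 8
49 - 8 = 41

XLI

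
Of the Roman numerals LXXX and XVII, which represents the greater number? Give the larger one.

LXXX = 80
XVII = 17
80 is larger

LXXX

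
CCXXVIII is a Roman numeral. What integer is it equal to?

CCXXVIII: C=100, C=100, X=10, X=10, V=5, I=1, I=1, I=1
100 + 100 + 10 + 10 + 5 + 1 + 1 + 1 = 228

228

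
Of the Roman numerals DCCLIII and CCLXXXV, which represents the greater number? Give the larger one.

DCCLIII = 753
CCLXXXV = 285
753 is larger

DCCLIII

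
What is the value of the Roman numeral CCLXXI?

CCLXXI: C=100, C=100, L=50, X=10, X=10, I=1
100 + 100 + 50 + 10 + 10 + 1 = 271

271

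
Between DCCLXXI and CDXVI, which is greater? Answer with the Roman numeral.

DCCLXXI = 771
CDXVI = 416
771 is larger

DCCLXXI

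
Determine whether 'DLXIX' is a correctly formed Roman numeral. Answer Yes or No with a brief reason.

'DLXIX': Check the rules: uses only the symbols I, V, X, L, C, D, M; no symbol is repeated more than three times in a row; V, L and D each appear at most once; the only place a smaller symbol precedes a larger one is the allowed subtractive pair IX, the symbol right after such a pair (if any) is smaller than the pair's first symbol, and otherwise the values never increase from left to right. Value: D (500) + L (50) + X (10) + IX (9) = 569. So it is a valid standard Roman numeral.

Yes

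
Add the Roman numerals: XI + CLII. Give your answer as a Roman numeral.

XI = 11
CLII = 152
11 + 152 = 163

CLXIII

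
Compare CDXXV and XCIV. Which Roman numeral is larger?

CDXXV = 425
XCIV = 94
425 is larger

CDXXV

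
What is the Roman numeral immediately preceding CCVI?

CCVI = 206; previous is 205

CCV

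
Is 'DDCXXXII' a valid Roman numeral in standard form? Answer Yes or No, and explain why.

'DDCXXXII': D should not appear more than once

No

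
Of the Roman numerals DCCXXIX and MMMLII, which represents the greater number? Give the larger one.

DCCXXIX = 729
MMMLII = 3052
3052 is larger

MMMLII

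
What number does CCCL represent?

CCCL: C=100, C=100, C=100, L=50
100 + 100 + 100 + 50 = 350

350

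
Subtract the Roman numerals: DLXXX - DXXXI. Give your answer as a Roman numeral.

DLXXX = 580
DXXXI = 531
580 - 531 = 49

XLIX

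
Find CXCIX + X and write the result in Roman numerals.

CXCIX = 199
X = 10
199 + 10 = 209

CCIX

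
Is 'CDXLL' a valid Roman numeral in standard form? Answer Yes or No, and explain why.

'CDXLL': L should not appear more than once

No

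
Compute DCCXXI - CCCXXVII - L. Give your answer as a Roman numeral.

DCCXXI = 721, CCCXXVII = 327, L = 50
721 - 327 = 394
394 - 50 = 344

CCCXLIV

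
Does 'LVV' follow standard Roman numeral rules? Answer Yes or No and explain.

'LVV': V should not appear more than once

No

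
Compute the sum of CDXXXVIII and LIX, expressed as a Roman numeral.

CDXXXVIII = 438
LIX = 59
438 + 59 = 497

CDXCVII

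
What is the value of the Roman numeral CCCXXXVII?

CCCXXXVII: C=100, C=100, C=100, X=10, X=10, X=10, V=5, I=1, I=1
100 + 100 + 100 + 10 + 10 + 10 + 5 + 1 + 1 = 337

337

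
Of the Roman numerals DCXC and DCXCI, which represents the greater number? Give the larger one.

DCXC = 690
DCXCI = 691
691 is larger

DCXCI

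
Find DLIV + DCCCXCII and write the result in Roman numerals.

DLIV = 554
DCCCXCII = 892
554 + 892 = 1446

MCDXLVI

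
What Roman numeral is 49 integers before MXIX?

MXIX = 1019
1019 - 49 = 970

CMLXX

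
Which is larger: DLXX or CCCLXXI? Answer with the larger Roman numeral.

DLXX = 570
CCCLXXI = 371
570 is larger

DLXX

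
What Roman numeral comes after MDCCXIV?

MDCCXIV = 1714; next is 1715

MDCCXV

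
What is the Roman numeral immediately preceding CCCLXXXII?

CCCLXXXII = 382; previous is 381

CCCLXXXI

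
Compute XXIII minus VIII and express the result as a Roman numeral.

XXIII = 23
VIII = 8
23 - 8 = 15

XV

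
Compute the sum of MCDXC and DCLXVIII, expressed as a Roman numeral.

MCDXC = 1490
DCLXVIII = 668
1490 + 668 = 2158

MMCLVIII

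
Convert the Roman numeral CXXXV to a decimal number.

CXXXV: C=100, X=10, X=10, X=10, V=5
100 + 10 + 10 + 10 + 5 = 135

135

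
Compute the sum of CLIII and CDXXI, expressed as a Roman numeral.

CLIII = 153
CDXXI = 421
153 + 421 = 574

DLXXIV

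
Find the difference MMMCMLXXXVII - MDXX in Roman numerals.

MMMCMLXXXVII = 3987
MDXX = 1520
3987 - 1520 = 2467

MMCDLXVII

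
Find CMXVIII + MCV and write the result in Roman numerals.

CMXVIII = 918
MCV = 1105
918 + 1105 = 2023

MMXXIII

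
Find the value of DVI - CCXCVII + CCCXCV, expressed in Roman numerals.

DVI = 506, CCXCVII = 297, CCCXCV = 395
506 - 297 = 209
209 + 395 = 604

DCIV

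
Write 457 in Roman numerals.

Convert 457 to Roman numerals:
  457 contains 1×400 (CD)
  57 contains 1×50 (L)
  7 contains 1×5 (V)
  2 contains 2×1 (II)

CDLVII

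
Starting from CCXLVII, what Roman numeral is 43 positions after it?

CCXLVII = 247
247 + 43 = 290

CCXC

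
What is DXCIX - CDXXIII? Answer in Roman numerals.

DXCIX = 599
CDXXIII = 423
599 - 423 = 176

CLXXVI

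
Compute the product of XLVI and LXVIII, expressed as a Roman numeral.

XLVI = 46
LXVIII = 68
46 × 68 = 3128

MMMCXXVIII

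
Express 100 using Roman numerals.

Convert 100 to Roman numerals:
  100 contains 1×100 (C)

C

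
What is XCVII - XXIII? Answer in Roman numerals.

XCVII = 97
XXIII = 23
97 - 23 = 74

LXXIV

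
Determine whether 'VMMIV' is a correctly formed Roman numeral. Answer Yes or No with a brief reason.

'VMMIV': V should not appear more than once

No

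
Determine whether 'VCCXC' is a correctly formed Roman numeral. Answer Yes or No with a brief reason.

'VCCXC': Invalid subtractive combination: VC

No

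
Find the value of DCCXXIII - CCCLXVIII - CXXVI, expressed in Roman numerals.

DCCXXIII = 723, CCCLXVIII = 368, CXXVI = 126
723 - 368 = 355
355 - 126 = 229

CCXXIX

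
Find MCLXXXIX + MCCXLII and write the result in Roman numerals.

MCLXXXIX = 1189
MCCXLII = 1242
1189 + 1242 = 2431

MMCDXXXI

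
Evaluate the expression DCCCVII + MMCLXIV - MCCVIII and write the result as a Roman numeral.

DCCCVII = 807, MMCLXIV = 2164, MCCVIII = 1208
807 + 2164 = 2971
2971 - 1208 = 1763

MDCCLXIII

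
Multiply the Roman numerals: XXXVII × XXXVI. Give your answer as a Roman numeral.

XXXVII = 37
XXXVI = 36
37 × 36 = 1332

MCCCXXXII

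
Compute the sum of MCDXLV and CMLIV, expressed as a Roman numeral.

MCDXLV = 1445
CMLIV = 954
1445 + 954 = 2399

MMCCCXCIX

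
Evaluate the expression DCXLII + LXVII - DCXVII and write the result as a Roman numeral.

DCXLII = 642, LXVII = 67, DCXVII = 617
642 + 67 = 709
709 - 617 = 92

XCII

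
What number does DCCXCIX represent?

DCCXCIX: D=500, C=100, C=100, XC=90, IX=9
500 + 100 + 100 + 90 + 9 = 799

799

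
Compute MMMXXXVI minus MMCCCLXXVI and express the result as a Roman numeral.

MMMXXXVI = 3036
MMCCCLXXVI = 2376
3036 - 2376 = 660

DCLX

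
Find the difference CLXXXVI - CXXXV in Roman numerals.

CLXXXVI = 186
CXXXV = 135
186 - 135 = 51

LI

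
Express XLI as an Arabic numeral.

XLI: XL=40, I=1
40 + 1 = 41

41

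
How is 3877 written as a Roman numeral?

Convert 3877 to Roman numerals:
  3877 contains 3×1000 (MMM)
  877 contains 1×500 (D)
  377 contains 3×100 (CCC)
  77 contains 1×50 (L)
  27 contains 2×10 (XX)
  7 contains 1×5 (V)
  2 contains 2×1 (II)

MMMDCCCLXXVII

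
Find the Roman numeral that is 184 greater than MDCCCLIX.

MDCCCLIX = 1859
1859 + 184 = 2043

MMXLIII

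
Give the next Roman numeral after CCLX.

CCLX = 260; next is 261

CCLXI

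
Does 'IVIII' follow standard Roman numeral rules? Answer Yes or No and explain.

'IVIII': I cannot come right after the subtractive pair IV: once I is subtracted in IV, the next symbol must be smaller than I

No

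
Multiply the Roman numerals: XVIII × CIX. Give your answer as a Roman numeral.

XVIII = 18
CIX = 109
18 × 109 = 1962

MCMLXII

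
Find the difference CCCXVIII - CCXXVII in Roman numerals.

CCCXVIII = 318
CCXXVII = 227
318 - 227 = 91

XCI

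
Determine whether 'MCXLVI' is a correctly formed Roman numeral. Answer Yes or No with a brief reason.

'MCXLVI': Check the rules: uses only the symbols I, V, X, L, C, D, M; no symbol is repeated more than three times in a row; V, L and D each appear at most once; the only place a smaller symbol precedes a larger one is the allowed subtractive pair XL, the symbol right after such a pair (if any) is smaller than the pair's first symbol, and otherwise the values never increase from left to right. Value: M (1000) + C (100) + XL (40) + V (5) + I (1) = 1146. So it is a valid standard Roman numeral.

Yes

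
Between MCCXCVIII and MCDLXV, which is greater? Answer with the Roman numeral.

MCCXCVIII = 1298
MCDLXV = 1465
1465 is larger

MCDLXV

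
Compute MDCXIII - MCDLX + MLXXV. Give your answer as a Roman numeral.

MDCXIII = 1613, MCDLX = 1460, MLXXV = 1075
1613 - 1460 = 153
153 + 1075 = 1228

MCCXXVIII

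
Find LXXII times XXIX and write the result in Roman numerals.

LXXII = 72
XXIX = 29
72 × 29 = 2088

MMLXXXVIII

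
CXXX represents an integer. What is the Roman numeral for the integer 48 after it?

CXXX = 130
130 + 48 = 178

CLXXVIII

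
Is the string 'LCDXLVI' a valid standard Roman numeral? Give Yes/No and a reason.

'LCDXLVI': L should not appear more than once

No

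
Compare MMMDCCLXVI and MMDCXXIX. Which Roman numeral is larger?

MMMDCCLXVI = 3766
MMDCXXIX = 2629
3766 is larger

MMMDCCLXVI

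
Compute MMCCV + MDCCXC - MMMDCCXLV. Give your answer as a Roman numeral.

MMCCV = 2205, MDCCXC = 1790, MMMDCCXLV = 3745
2205 + 1790 = 3995
3995 - 3745 = 250

CCL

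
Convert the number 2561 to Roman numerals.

Convert 2561 to Roman numerals:
  2561 contains 2×1000 (MM)
  561 contains 1×500 (D)
  61 contains 1×50 (L)
  11 contains 1×10 (X)
  1 contains 1×1 (I)

MMDLXI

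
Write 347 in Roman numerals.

Convert 347 to Roman numerals:
  347 contains 3×100 (CCC)
  47 contains 1×40 (XL)
  7 contains 1×5 (V)
  2 contains 2×1 (II)

CCCXLVII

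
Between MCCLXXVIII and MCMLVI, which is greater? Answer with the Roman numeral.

MCCLXXVIII = 1278
MCMLVI = 1956
1956 is larger

MCMLVI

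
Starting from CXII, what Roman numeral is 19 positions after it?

CXII = 112
112 + 19 = 131

CXXXI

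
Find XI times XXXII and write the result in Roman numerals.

XI = 11
XXXII = 32
11 × 32 = 352

CCCLII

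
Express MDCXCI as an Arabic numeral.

MDCXCI: M=1000, D=500, C=100, XC=90, I=1
1000 + 500 + 100 + 90 + 1 = 1691

1691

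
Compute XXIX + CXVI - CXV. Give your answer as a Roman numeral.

XXIX = 29, CXVI = 116, CXV = 115
29 + 116 = 145
145 - 115 = 30

XXX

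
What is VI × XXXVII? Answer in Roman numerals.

VI = 6
XXXVII = 37
6 × 37 = 222

CCXXII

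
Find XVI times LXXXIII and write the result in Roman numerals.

XVI = 16
LXXXIII = 83
16 × 83 = 1328

MCCCXXVIII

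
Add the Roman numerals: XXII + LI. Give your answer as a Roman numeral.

XXII = 22
LI = 51
22 + 51 = 73

LXXIII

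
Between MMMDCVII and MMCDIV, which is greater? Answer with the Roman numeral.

MMMDCVII = 3607
MMCDIV = 2404
3607 is larger

MMMDCVII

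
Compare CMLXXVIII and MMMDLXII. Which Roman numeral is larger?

CMLXXVIII = 978
MMMDLXII = 3562
3562 is larger

MMMDLXII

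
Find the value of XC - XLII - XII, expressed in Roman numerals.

XC = 90, XLII = 42, XII = 12
90 - 42 = 48
48 - 12 = 36

XXXVI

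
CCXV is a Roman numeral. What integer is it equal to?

CCXV: C=100, C=100, X=10, V=5
100 + 100 + 10 + 5 = 215

215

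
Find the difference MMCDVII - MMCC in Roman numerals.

MMCDVII = 2407
MMCC = 2200
2407 - 2200 = 207

CCVII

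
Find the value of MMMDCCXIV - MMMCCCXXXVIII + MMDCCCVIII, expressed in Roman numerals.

MMMDCCXIV = 3714, MMMCCCXXXVIII = 3338, MMDCCCVIII = 2808
3714 - 3338 = 376
376 + 2808 = 3184

MMMCLXXXIV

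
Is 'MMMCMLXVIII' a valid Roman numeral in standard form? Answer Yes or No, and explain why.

'MMMCMLXVIII': Check the rules: uses only the symbols I, V, X, L, C, D, M; no symbol is repeated more than three times in a row; V, L and D each appear at most once; the only place a smaller symbol precedes a larger one is the allowed subtractive pair CM, the symbol right after such a pair (if any) is smaller than the pair's first symbol, and otherwise the values never increase from left to right. Value: M (1000) + M (1000) + M (1000) + CM (900) + L (50) + X (10) + V (5) + I (1) + I (1) + I (1) = 3968. So it is a valid standard Roman numeral.

Yes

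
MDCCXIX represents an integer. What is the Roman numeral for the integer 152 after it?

MDCCXIX = 1719
1719 + 152 = 1871

MDCCCLXXI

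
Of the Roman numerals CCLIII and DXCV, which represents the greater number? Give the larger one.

CCLIII = 253
DXCV = 595
595 is larger

DXCV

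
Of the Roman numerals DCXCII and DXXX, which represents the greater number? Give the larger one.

DCXCII = 692
DXXX = 530
692 is larger

DCXCII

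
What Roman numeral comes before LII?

LII = 52; previous is 51

LI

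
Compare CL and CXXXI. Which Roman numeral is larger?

CL = 150
CXXXI = 131
150 is larger

CL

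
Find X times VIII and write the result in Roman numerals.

X = 10
VIII = 8
10 × 8 = 80

LXXX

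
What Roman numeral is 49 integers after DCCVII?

DCCVII = 707
707 + 49 = 756

DCCLVI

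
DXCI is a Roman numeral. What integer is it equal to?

DXCI: D=500, XC=90, I=1
500 + 90 + 1 = 591

591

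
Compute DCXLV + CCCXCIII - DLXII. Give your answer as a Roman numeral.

DCXLV = 645, CCCXCIII = 393, DLXII = 562
645 + 393 = 1038
1038 - 562 = 476

CDLXXVI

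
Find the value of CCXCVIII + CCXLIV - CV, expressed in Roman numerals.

CCXCVIII = 298, CCXLIV = 244, CV = 105
298 + 244 = 542
542 - 105 = 437

CDXXXVII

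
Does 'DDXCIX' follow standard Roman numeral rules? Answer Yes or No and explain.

'DDXCIX': D should not appear more than once

No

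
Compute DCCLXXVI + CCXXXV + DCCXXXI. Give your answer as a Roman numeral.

DCCLXXVI = 776, CCXXXV = 235, DCCXXXI = 731
776 + 235 = 1011
1011 + 731 = 1742

MDCCXLII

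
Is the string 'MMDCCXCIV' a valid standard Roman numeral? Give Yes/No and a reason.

'MMDCCXCIV': Check the rules: uses only the symbols I, V, X, L, C, D, M; no symbol is repeated more than three times in a row; V, L and D each appear at most once; the only places a smaller symbol precedes a larger one are the allowed subtractive pairs XC, IV, the symbol right after such a pair (if any) is smaller than the pair's first symbol, and otherwise the values never increase from left to right. Value: M (1000) + M (1000) + D (500) + C (100) + C (100) + XC (90) + IV (4) = 2794. So it is a valid standard Roman numeral.

Yes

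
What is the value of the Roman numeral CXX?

CXX: C=100, X=10, X=10
100 + 10 + 10 = 120

120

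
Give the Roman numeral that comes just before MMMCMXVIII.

MMMCMXVIII = 3918; previous is 3917

MMMCMXVII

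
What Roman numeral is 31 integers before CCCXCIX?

CCCXCIX = 399
399 - 31 = 368

CCCLXVIII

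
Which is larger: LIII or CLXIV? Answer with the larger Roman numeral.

LIII = 53
CLXIV = 164
164 is larger

CLXIV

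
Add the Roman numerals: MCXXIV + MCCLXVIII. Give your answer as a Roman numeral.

MCXXIV = 1124
MCCLXVIII = 1268
1124 + 1268 = 2392

MMCCCXCII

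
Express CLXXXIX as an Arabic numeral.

CLXXXIX: C=100, L=50, X=10, X=10, X=10, IX=9
100 + 50 + 10 + 10 + 10 + 9 = 189

189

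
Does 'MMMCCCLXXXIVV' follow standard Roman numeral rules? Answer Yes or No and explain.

'MMMCCCLXXXIVV': V should not appear more than once

No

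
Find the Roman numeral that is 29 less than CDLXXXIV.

CDLXXXIV = 484
484 - 29 = 455

CDLV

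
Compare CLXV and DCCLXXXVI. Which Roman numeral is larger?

CLXV = 165
DCCLXXXVI = 786
786 is larger

DCCLXXXVI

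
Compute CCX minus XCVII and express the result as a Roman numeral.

CCX = 210
XCVII = 97
210 - 97 = 113

CXIII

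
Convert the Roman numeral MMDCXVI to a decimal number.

MMDCXVI: M=1000, M=1000, D=500, C=100, X=10, V=5, I=1
1000 + 1000 + 500 + 100 + 10 + 5 + 1 = 2616

2616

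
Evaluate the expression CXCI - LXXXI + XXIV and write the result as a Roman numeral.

CXCI = 191, LXXXI = 81, XXIV = 24
191 - 81 = 110
110 + 24 = 134

CXXXIV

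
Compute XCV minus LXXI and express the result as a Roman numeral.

XCV = 95
LXXI = 71
95 - 71 = 24

XXIV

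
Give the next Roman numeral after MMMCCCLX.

MMMCCCLX = 3360; next is 3361

MMMCCCLXI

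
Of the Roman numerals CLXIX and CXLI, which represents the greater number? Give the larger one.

CLXIX = 169
CXLI = 141
169 is larger

CLXIX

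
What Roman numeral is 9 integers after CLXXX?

CLXXX = 180
180 + 9 = 189

CLXXXIX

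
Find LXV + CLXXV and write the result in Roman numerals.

LXV = 65
CLXXV = 175
65 + 175 = 240

CCXL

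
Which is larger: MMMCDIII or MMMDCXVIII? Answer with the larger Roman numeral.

MMMCDIII = 3403
MMMDCXVIII = 3618
3618 is larger

MMMDCXVIII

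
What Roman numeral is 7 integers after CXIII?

CXIII = 113
113 + 7 = 120

CXX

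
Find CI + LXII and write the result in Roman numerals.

CI = 101
LXII = 62
101 + 62 = 163

CLXIII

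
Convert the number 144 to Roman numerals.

Convert 144 to Roman numerals:
  144 contains 1×100 (C)
  44 contains 1×40 (XL)
  4 contains 1×4 (IV)

CXLIV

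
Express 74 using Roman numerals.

Convert 74 to Roman numerals:
  74 contains 1×50 (L)
  24 contains 2×10 (XX)
  4 contains 1×4 (IV)

LXXIV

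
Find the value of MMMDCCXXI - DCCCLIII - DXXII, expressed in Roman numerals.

MMMDCCXXI = 3721, DCCCLIII = 853, DXXII = 522
3721 - 853 = 2868
2868 - 522 = 2346

MMCCCXLVI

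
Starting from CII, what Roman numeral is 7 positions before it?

CII = 102
102 - 7 = 95

XCV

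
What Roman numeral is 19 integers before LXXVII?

LXXVII = 77
77 - 19 = 58

LVIII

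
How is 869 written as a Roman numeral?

Convert 869 to Roman numerals:
  869 contains 1×500 (D)
  369 contains 3×100 (CCC)
  69 contains 1×50 (L)
  19 contains 1×10 (X)
  9 contains 1×9 (IX)

DCCCLXIX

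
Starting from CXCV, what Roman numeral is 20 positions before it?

CXCV = 195
195 - 20 = 175

CLXXV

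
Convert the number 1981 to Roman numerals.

Convert 1981 to Roman numerals:
  1981 contains 1×1000 (M)
  981 contains 1×900 (CM)
  81 contains 1×50 (L)
  31 contains 3×10 (XXX)
  1 contains 1×1 (I)

MCMLXXXI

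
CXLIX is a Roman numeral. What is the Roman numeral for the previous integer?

CXLIX = 149; previous is 148

CXLVIII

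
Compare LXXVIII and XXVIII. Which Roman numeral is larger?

LXXVIII = 78
XXVIII = 28
78 is larger

LXXVIII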